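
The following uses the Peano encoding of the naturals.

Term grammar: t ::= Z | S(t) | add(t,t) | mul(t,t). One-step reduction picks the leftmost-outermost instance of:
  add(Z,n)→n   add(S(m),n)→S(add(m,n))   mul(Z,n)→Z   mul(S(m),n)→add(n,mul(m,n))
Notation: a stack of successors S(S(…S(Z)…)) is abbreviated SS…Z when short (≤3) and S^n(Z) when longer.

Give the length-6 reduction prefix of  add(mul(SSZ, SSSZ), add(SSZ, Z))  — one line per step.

  start: add(mul(SSZ, SSSZ), add(SSZ, Z))
  [1] add(add(SSSZ, mul(SZ, SSSZ)), add(SSZ, Z))
  [2] add(S(add(SSZ, mul(SZ, SSSZ))), add(SSZ, Z))
  [3] S(add(add(SSZ, mul(SZ, SSSZ)), add(SSZ, Z)))
  [4] S(add(S(add(SZ, mul(SZ, SSSZ))), add(SSZ, Z)))
  [5] S(S(add(add(SZ, mul(SZ, SSSZ)), add(SSZ, Z))))
  [6] S(S(add(S(add(Z, mul(SZ, SSSZ))), add(SSZ, Z))))

Answer: after 6 steps: S(S(add(S(add(Z, mul(SZ, SSSZ))), add(SSZ, Z))))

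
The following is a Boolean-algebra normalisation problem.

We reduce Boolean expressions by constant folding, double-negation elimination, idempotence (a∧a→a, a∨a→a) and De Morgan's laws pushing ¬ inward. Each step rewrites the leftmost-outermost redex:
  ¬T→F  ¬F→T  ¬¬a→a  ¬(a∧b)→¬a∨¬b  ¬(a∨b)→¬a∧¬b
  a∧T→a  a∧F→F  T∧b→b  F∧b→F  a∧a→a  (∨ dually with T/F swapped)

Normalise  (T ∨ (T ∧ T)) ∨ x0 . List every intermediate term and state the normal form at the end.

  start: (T ∨ (T ∧ T)) ∨ x0
  →1  T ∨ x0
  →2  T

Answer: normal form = T  (in 2 steps)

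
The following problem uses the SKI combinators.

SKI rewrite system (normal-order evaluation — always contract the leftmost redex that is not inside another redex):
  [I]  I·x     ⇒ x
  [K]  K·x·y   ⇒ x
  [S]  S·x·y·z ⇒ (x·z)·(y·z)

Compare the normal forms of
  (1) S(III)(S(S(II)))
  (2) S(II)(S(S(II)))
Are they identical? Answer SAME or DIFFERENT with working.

Term A:
  start: S(III)(S(S(II)))
  [1] S(II)(S(S(II)))
  [2] SI(S(S(II)))
  [3] SI(S(SI))

Term B:
  start: S(II)(S(S(II)))
  [1] SI(S(S(II)))
  [2] SI(S(SI))

Answer: SAME — A ⇓ SI(S(SI)), B ⇓ SI(S(SI))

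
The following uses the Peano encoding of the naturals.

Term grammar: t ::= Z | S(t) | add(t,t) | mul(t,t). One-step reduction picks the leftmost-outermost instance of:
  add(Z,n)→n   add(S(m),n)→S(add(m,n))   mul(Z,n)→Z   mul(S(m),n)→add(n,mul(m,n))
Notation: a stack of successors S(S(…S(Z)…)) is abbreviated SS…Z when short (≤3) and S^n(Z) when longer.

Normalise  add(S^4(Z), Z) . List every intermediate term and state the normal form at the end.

Answer: normal form = S^4(Z)  (in 5 steps)

Reduction:
  start: add(S^4(Z), Z)
  step 1: S(add(SSSZ, Z))
  step 2: S(S(add(SSZ, Z)))
  step 3: S(S(S(add(SZ, Z))))
  step 4: S(S(S(S(add(Z, Z)))))
  step 5: S^4(Z)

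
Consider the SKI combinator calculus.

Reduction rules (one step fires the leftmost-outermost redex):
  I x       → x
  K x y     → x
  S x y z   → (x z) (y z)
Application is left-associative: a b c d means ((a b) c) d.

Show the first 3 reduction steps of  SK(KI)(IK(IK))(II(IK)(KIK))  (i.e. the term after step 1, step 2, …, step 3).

Answer: after 3 steps: K(IK)(II(IK)(KIK))

Derivation:
  start: SK(KI)(IK(IK))(II(IK)(KIK))
  →1  K(IK(IK))(KI(IK(IK)))(II(IK)(KIK))
  →2  IK(IK)(II(IK)(KIK))
  →3  K(IK)(II(IK)(KIK))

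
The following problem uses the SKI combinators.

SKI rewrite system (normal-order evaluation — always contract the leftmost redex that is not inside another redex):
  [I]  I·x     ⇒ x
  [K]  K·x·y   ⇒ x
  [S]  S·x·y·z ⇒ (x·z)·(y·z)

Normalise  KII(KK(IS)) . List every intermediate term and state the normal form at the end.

  start: KII(KK(IS))
  step 1: I(KK(IS))
  step 2: KK(IS)
  step 3: K

Answer: normal form = K  (in 3 steps)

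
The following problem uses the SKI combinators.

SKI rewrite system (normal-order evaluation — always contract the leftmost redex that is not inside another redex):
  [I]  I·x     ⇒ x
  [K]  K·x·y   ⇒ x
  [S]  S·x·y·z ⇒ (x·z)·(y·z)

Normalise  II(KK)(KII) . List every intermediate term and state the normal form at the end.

Answer: normal form = K  (in 3 steps)

Working:
  start: II(KK)(KII)
  step 1: I(KK)(KII)
  step 2: KK(KII)
  step 3: K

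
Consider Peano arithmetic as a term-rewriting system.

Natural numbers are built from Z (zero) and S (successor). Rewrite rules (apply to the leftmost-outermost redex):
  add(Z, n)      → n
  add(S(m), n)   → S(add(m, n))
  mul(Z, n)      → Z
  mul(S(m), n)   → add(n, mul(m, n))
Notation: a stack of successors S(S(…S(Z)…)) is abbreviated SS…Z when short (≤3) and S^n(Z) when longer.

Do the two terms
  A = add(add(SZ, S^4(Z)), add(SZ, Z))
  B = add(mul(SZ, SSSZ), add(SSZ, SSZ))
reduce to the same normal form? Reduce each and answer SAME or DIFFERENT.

Answer: DIFFERENT — A ⇓ S^6(Z), B ⇓ S^7(Z)

Reduction:
Term A:
  start: add(add(SZ, S^4(Z)), add(SZ, Z))
  [1] add(S(add(Z, S^4(Z))), add(SZ, Z))
  [2] S(add(add(Z, S^4(Z)), add(SZ, Z)))
  [3] S(add(S^4(Z), add(SZ, Z)))
  [4] S(S(add(SSSZ, add(SZ, Z))))
  [5] S(S(S(add(SSZ, add(SZ, Z)))))
  [6] S(S(S(S(add(SZ, add(SZ, Z))))))
  [7] S(S(S(S(S(add(Z, add(SZ, Z)))))))
  [8] S(S(S(S(S(add(SZ, Z))))))
  [9] S(S(S(S(S(S(add(Z, Z)))))))
  [10] S^6(Z)

Term B:
  start: add(mul(SZ, SSSZ), add(SSZ, SSZ))
  [1] add(add(SSSZ, mul(Z, SSSZ)), add(SSZ, SSZ))
  [2] add(S(add(SSZ, mul(Z, SSSZ))), add(SSZ, SSZ))
  [3] S(add(add(SSZ, mul(Z, SSSZ)), add(SSZ, SSZ)))
  [4] S(add(S(add(SZ, mul(Z, SSSZ))), add(SSZ, SSZ)))
  [5] S(S(add(add(SZ, mul(Z, SSSZ)), add(SSZ, SSZ))))
  [6] S(S(add(S(add(Z, mul(Z, SSSZ))), add(SSZ, SSZ))))
  [7] S(S(S(add(add(Z, mul(Z, SSSZ)), add(SSZ, SSZ)))))
  [8] S(S(S(add(mul(Z, SSSZ), add(SSZ, SSZ)))))
  [9] S(S(S(add(Z, add(SSZ, SSZ)))))
  [10] S(S(S(add(SSZ, SSZ))))
  [11] S(S(S(S(add(SZ, SSZ)))))
  [12] S(S(S(S(S(add(Z, SSZ))))))
  [13] S^7(Z)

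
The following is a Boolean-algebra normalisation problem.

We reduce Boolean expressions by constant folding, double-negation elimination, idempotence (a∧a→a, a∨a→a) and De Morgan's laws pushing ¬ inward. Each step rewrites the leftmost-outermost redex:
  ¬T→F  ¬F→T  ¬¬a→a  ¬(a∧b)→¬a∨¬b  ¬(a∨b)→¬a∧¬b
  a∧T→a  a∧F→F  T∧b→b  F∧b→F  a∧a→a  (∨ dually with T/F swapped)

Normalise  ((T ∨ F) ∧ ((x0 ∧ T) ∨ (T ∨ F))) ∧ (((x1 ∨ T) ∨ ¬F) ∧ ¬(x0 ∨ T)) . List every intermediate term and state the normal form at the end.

  start: ((T ∨ F) ∧ ((x0 ∧ T) ∨ (T ∨ F))) ∧ (((x1 ∨ T) ∨ ¬F) ∧ ¬(x0 ∨ T))
  →1  (T ∧ ((x0 ∧ T) ∨ (T ∨ F))) ∧ (((x1 ∨ T) ∨ ¬F) ∧ ¬(x0 ∨ T))
  →2  ((x0 ∧ T) ∨ (T ∨ F)) ∧ (((x1 ∨ T) ∨ ¬F) ∧ ¬(x0 ∨ T))
  →3  (x0 ∨ (T ∨ F)) ∧ (((x1 ∨ T) ∨ ¬F) ∧ ¬(x0 ∨ T))
  →4  (x0 ∨ T) ∧ (((x1 ∨ T) ∨ ¬F) ∧ ¬(x0 ∨ T))
  →5  T ∧ (((x1 ∨ T) ∨ ¬F) ∧ ¬(x0 ∨ T))
  →6  ((x1 ∨ T) ∨ ¬F) ∧ ¬(x0 ∨ T)
  →7  (T ∨ ¬F) ∧ ¬(x0 ∨ T)
  →8  T ∧ ¬(x0 ∨ T)
  →9  ¬(x0 ∨ T)
  →10  ¬x0 ∧ ¬T
  →11  ¬x0 ∧ F
  →12  F

Answer: normal form = F  (in 12 steps)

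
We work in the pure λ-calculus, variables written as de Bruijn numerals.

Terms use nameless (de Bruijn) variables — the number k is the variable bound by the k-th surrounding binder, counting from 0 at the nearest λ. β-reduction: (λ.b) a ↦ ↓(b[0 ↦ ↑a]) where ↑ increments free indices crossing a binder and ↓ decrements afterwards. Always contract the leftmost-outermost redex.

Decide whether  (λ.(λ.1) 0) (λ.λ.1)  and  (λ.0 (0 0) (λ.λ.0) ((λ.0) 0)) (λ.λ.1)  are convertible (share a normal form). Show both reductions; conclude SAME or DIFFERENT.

Term A:
  start: (λ.(λ.1) 0) (λ.λ.1)
  step 1: (λ.λ.λ.1) (λ.λ.1)
  step 2: λ.λ.1

Term B:
  start: (λ.0 (0 0) (λ.λ.0) ((λ.0) 0)) (λ.λ.1)
  step 1: (λ.λ.1) ((λ.λ.1) (λ.λ.1)) (λ.λ.0) ((λ.0) (λ.λ.1))
  step 2: (λ.(λ.λ.1) (λ.λ.1)) (λ.λ.0) ((λ.0) (λ.λ.1))
  step 3: (λ.λ.1) (λ.λ.1) ((λ.0) (λ.λ.1))
  step 4: (λ.λ.λ.1) ((λ.0) (λ.λ.1))
  step 5: λ.λ.1

Answer: SAME — A ⇓ λ.λ.1, B ⇓ λ.λ.1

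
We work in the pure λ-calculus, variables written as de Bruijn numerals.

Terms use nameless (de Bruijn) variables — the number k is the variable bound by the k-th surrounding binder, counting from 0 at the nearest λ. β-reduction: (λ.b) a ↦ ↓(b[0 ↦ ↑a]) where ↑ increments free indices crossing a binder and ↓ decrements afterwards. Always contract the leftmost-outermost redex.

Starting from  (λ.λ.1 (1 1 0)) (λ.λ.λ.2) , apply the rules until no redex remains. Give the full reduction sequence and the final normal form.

Answer: normal form = λ.λ.λ.λ.λ.λ.λ.2  (in 4 steps)

Derivation:
  start: (λ.λ.1 (1 1 0)) (λ.λ.λ.2)
  →1  λ.(λ.λ.λ.2) ((λ.λ.λ.2) (λ.λ.λ.2) 0)
  →2  λ.λ.λ.(λ.λ.λ.2) (λ.λ.λ.2) 2
  →3  λ.λ.λ.(λ.λ.λ.λ.λ.2) 2
  →4  λ.λ.λ.λ.λ.λ.λ.2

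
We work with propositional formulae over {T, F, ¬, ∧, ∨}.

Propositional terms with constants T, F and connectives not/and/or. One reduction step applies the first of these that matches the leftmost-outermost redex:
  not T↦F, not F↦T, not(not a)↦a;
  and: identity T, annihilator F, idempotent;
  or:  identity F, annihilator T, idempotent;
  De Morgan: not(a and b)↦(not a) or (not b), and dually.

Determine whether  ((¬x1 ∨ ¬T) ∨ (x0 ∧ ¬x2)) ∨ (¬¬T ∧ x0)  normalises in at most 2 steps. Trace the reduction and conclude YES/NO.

Answer: NO — after 2 steps the term is (¬x1 ∨ (x0 ∧ ¬x2)) ∨ (¬¬T ∧ x0), not yet normal

Working:
  start: ((¬x1 ∨ ¬T) ∨ (x0 ∧ ¬x2)) ∨ (¬¬T ∧ x0)
  [1] ((¬x1 ∨ F) ∨ (x0 ∧ ¬x2)) ∨ (¬¬T ∧ x0)
  [2] (¬x1 ∨ (x0 ∧ ¬x2)) ∨ (¬¬T ∧ x0)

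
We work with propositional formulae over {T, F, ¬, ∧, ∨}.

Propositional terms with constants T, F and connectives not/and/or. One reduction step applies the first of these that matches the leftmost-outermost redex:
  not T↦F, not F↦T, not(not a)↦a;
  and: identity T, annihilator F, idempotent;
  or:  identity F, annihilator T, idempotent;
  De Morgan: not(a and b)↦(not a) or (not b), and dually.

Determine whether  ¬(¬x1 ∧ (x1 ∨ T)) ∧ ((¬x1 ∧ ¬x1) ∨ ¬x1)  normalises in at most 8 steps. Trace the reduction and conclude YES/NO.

  start: ¬(¬x1 ∧ (x1 ∨ T)) ∧ ((¬x1 ∧ ¬x1) ∨ ¬x1)
  →1  (¬¬x1 ∨ ¬(x1 ∨ T)) ∧ ((¬x1 ∧ ¬x1) ∨ ¬x1)
  →2  (x1 ∨ ¬(x1 ∨ T)) ∧ ((¬x1 ∧ ¬x1) ∨ ¬x1)
  →3  (x1 ∨ (¬x1 ∧ ¬T)) ∧ ((¬x1 ∧ ¬x1) ∨ ¬x1)
  →4  (x1 ∨ (¬x1 ∧ F)) ∧ ((¬x1 ∧ ¬x1) ∨ ¬x1)
  →5  (x1 ∨ F) ∧ ((¬x1 ∧ ¬x1) ∨ ¬x1)
  →6  x1 ∧ ((¬x1 ∧ ¬x1) ∨ ¬x1)
  →7  x1 ∧ (¬x1 ∨ ¬x1)
  →8  x1 ∧ ¬x1

Answer: YES — reaches normal form x1 ∧ ¬x1 in 8 ≤ 8 steps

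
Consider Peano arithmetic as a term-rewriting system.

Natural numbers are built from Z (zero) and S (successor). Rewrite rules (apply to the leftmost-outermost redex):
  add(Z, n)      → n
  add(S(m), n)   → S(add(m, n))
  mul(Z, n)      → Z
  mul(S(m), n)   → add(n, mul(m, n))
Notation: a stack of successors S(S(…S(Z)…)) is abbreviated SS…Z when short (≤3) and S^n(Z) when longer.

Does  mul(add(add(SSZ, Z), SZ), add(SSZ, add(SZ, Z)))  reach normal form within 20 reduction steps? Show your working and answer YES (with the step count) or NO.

  start: mul(add(add(SSZ, Z), SZ), add(SSZ, add(SZ, Z)))
  →1  mul(add(S(add(SZ, Z)), SZ), add(SSZ, add(SZ, Z)))
  →2  mul(S(add(add(SZ, Z), SZ)), add(SSZ, add(SZ, Z)))
  →3  add(add(SSZ, add(SZ, Z)), mul(add(add(SZ, Z), SZ), add(SSZ, add(SZ, Z))))
  →4  add(S(add(SZ, add(SZ, Z))), mul(add(add(SZ, Z), SZ), add(SSZ, add(SZ, Z))))
  →5  S(add(add(SZ, add(SZ, Z)), mul(add(add(SZ, Z), SZ), add(SSZ, add(SZ, Z)))))
  →6  S(add(S(add(Z, add(SZ, Z))), mul(add(add(SZ, Z), SZ), add(SSZ, add(SZ, Z)))))
  →7  S(S(add(add(Z, add(SZ, Z)), mul(add(add(SZ, Z), SZ), add(SSZ, add(SZ, Z))))))
  →8  S(S(add(add(SZ, Z), mul(add(add(SZ, Z), SZ), add(SSZ, add(SZ, Z))))))
  →9  S(S(add(S(add(Z, Z)), mul(add(add(SZ, Z), SZ), add(SSZ, add(SZ, Z))))))
  →10  S(S(S(add(add(Z, Z), mul(add(add(SZ, Z), SZ), add(SSZ, add(SZ, Z)))))))
  →11  S(S(S(add(Z, mul(add(add(SZ, Z), SZ), add(SSZ, add(SZ, Z)))))))
  →12  S(S(S(mul(add(add(SZ, Z), SZ), add(SSZ, add(SZ, Z))))))
  →13  S(S(S(mul(add(S(add(Z, Z)), SZ), add(SSZ, add(SZ, Z))))))
  →14  S(S(S(mul(S(add(add(Z, Z), SZ)), add(SSZ, add(SZ, Z))))))
  →15  S(S(S(add(add(SSZ, add(SZ, Z)), mul(add(add(Z, Z), SZ), add(SSZ, add(SZ, Z)))))))
  →16  S(S(S(add(S(add(SZ, add(SZ, Z))), mul(add(add(Z, Z), SZ), add(SSZ, add(SZ, Z)))))))
  →17  S(S(S(S(add(add(SZ, add(SZ, Z)), mul(add(add(Z, Z), SZ), add(SSZ, add(SZ, Z))))))))
  →18  S(S(S(S(add(S(add(Z, add(SZ, Z))), mul(add(add(Z, Z), SZ), add(SSZ, add(SZ, Z))))))))
  →19  S(S(S(S(S(add(add(Z, add(SZ, Z)), mul(add(add(Z, Z), SZ), add(SSZ, add(SZ, Z)))))))))
  →20  S(S(S(S(S(add(add(SZ, Z), mul(add(add(Z, Z), SZ), add(SSZ, add(SZ, Z)))))))))

Answer: NO — after 20 steps the term is S(S(S(S(S(add(add(SZ, Z), mul(add(add(Z, Z), SZ), add(SSZ, add(SZ, Z))))))))), not yet normal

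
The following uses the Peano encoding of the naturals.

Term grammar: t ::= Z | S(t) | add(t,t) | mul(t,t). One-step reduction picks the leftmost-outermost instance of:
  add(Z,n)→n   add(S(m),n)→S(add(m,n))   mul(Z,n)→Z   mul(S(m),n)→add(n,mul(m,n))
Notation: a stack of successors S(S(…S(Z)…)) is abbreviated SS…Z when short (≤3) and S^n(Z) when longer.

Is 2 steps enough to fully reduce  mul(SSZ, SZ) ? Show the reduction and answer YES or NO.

  start: mul(SSZ, SZ)
  step 1: add(SZ, mul(SZ, SZ))
  step 2: S(add(Z, mul(SZ, SZ)))

Answer: NO — after 2 steps the term is S(add(Z, mul(SZ, SZ))), not yet normal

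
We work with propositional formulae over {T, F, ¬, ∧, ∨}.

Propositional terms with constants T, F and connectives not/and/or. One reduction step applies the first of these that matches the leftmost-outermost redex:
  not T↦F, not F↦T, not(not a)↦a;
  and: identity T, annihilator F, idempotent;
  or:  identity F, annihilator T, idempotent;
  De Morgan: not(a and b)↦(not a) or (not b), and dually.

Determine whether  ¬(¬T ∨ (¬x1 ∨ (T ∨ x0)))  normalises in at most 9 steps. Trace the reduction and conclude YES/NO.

  start: ¬(¬T ∨ (¬x1 ∨ (T ∨ x0)))
  →1  ¬¬T ∧ ¬(¬x1 ∨ (T ∨ x0))
  →2  T ∧ ¬(¬x1 ∨ (T ∨ x0))
  →3  ¬(¬x1 ∨ (T ∨ x0))
  →4  ¬¬x1 ∧ ¬(T ∨ x0)
  →5  x1 ∧ ¬(T ∨ x0)
  →6  x1 ∧ (¬T ∧ ¬x0)
  →7  x1 ∧ (F ∧ ¬x0)
  →8  x1 ∧ F
  →9  F

Answer: YES — reaches normal form F in 9 ≤ 9 steps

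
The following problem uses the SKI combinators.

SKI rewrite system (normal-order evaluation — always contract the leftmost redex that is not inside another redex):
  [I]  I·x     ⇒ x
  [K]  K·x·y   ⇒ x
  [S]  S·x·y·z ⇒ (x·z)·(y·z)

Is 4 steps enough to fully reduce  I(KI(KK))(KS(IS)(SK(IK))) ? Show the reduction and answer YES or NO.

Answer: NO — after 4 steps the term is S(SK(IK)), not yet normal

Reduction:
  start: I(KI(KK))(KS(IS)(SK(IK)))
  step 1: KI(KK)(KS(IS)(SK(IK)))
  step 2: I(KS(IS)(SK(IK)))
  step 3: KS(IS)(SK(IK))
  step 4: S(SK(IK))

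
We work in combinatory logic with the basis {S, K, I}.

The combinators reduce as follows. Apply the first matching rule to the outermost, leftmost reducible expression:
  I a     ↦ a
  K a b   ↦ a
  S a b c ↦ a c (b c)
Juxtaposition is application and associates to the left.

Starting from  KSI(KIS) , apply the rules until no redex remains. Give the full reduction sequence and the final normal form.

Answer: normal form = SI  (in 2 steps)

Working:
  start: KSI(KIS)
  [1] S(KIS)
  [2] SI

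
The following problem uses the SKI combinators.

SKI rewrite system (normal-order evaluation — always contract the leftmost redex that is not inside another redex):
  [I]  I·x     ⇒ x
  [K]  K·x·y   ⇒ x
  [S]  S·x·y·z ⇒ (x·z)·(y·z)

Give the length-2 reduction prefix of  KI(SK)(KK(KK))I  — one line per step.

Answer: after 2 steps: KK(KK)I

Working:
  start: KI(SK)(KK(KK))I
  step 1: I(KK(KK))I
  step 2: KK(KK)I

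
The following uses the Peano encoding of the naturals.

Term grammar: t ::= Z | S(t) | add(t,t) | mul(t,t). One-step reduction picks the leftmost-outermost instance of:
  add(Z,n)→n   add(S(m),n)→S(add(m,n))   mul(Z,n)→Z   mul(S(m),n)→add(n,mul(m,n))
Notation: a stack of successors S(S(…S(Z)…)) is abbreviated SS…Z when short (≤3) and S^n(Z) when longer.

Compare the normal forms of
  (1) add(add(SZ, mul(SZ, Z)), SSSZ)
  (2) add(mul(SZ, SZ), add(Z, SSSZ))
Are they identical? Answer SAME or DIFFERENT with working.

Term A:
  start: add(add(SZ, mul(SZ, Z)), SSSZ)
  [1] add(S(add(Z, mul(SZ, Z))), SSSZ)
  [2] S(add(add(Z, mul(SZ, Z)), SSSZ))
  [3] S(add(mul(SZ, Z), SSSZ))
  [4] S(add(add(Z, mul(Z, Z)), SSSZ))
  [5] S(add(mul(Z, Z), SSSZ))
  [6] S(add(Z, SSSZ))
  [7] S^4(Z)

Term B:
  start: add(mul(SZ, SZ), add(Z, SSSZ))
  [1] add(add(SZ, mul(Z, SZ)), add(Z, SSSZ))
  [2] add(S(add(Z, mul(Z, SZ))), add(Z, SSSZ))
  [3] S(add(add(Z, mul(Z, SZ)), add(Z, SSSZ)))
  [4] S(add(mul(Z, SZ), add(Z, SSSZ)))
  [5] S(add(Z, add(Z, SSSZ)))
  [6] S(add(Z, SSSZ))
  [7] S^4(Z)

Answer: SAME — A ⇓ S^4(Z), B ⇓ S^4(Z)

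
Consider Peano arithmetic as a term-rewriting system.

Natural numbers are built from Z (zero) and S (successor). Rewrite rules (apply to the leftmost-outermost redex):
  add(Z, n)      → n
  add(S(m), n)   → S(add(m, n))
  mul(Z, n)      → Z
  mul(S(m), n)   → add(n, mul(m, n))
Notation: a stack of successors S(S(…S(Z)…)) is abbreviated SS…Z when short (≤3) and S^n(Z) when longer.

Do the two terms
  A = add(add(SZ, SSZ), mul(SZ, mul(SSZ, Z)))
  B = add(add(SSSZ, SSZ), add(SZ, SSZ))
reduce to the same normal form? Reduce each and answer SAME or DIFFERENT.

Term A:
  start: add(add(SZ, SSZ), mul(SZ, mul(SSZ, Z)))
  [1] add(S(add(Z, SSZ)), mul(SZ, mul(SSZ, Z)))
  [2] S(add(add(Z, SSZ), mul(SZ, mul(SSZ, Z))))
  [3] S(add(SSZ, mul(SZ, mul(SSZ, Z))))
  [4] S(S(add(SZ, mul(SZ, mul(SSZ, Z)))))
  [5] S(S(S(add(Z, mul(SZ, mul(SSZ, Z))))))
  [6] S(S(S(mul(SZ, mul(SSZ, Z)))))
  [7] S(S(S(add(mul(SSZ, Z), mul(Z, mul(SSZ, Z))))))
  [8] S(S(S(add(add(Z, mul(SZ, Z)), mul(Z, mul(SSZ, Z))))))
  [9] S(S(S(add(mul(SZ, Z), mul(Z, mul(SSZ, Z))))))
  [10] S(S(S(add(add(Z, mul(Z, Z)), mul(Z, mul(SSZ, Z))))))
  [11] S(S(S(add(mul(Z, Z), mul(Z, mul(SSZ, Z))))))
  [12] S(S(S(add(Z, mul(Z, mul(SSZ, Z))))))
  [13] S(S(S(mul(Z, mul(SSZ, Z)))))
  [14] SSSZ

Term B:
  start: add(add(SSSZ, SSZ), add(SZ, SSZ))
  [1] add(S(add(SSZ, SSZ)), add(SZ, SSZ))
  [2] S(add(add(SSZ, SSZ), add(SZ, SSZ)))
  [3] S(add(S(add(SZ, SSZ)), add(SZ, SSZ)))
  [4] S(S(add(add(SZ, SSZ), add(SZ, SSZ))))
  [5] S(S(add(S(add(Z, SSZ)), add(SZ, SSZ))))
  [6] S(S(S(add(add(Z, SSZ), add(SZ, SSZ)))))
  [7] S(S(S(add(SSZ, add(SZ, SSZ)))))
  [8] S(S(S(S(add(SZ, add(SZ, SSZ))))))
  [9] S(S(S(S(S(add(Z, add(SZ, SSZ)))))))
  [10] S(S(S(S(S(add(SZ, SSZ))))))
  [11] S(S(S(S(S(S(add(Z, SSZ)))))))
  [12] S^8(Z)

Answer: DIFFERENT — A ⇓ SSSZ, B ⇓ S^8(Z)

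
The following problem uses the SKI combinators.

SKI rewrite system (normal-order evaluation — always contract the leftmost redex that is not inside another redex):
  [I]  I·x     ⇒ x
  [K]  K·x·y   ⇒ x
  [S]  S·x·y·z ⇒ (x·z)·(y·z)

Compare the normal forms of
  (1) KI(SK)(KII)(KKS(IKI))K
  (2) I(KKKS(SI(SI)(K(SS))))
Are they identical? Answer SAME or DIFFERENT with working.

Term A:
  start: KI(SK)(KII)(KKS(IKI))K
  step 1: I(KII)(KKS(IKI))K
  step 2: KII(KKS(IKI))K
  step 3: I(KKS(IKI))K
  step 4: KKS(IKI)K
  step 5: K(IKI)K
  step 6: IKI
  step 7: KI

Term B:
  start: I(KKKS(SI(SI)(K(SS))))
  step 1: KKKS(SI(SI)(K(SS)))
  step 2: KS(SI(SI)(K(SS)))
  step 3: S

Answer: DIFFERENT — A ⇓ KI, B ⇓ S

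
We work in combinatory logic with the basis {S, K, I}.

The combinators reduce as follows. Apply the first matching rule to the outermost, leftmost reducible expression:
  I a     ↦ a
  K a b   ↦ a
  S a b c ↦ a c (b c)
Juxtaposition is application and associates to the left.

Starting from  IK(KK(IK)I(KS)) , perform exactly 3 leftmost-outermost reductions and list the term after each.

Answer: after 3 steps: KI

Derivation:
  start: IK(KK(IK)I(KS))
  [1] K(KK(IK)I(KS))
  [2] K(KI(KS))
  [3] KI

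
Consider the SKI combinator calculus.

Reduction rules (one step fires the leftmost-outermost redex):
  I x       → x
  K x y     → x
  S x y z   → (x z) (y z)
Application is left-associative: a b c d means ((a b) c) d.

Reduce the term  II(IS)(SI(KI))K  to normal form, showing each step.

  start: II(IS)(SI(KI))K
  [1] I(IS)(SI(KI))K
  [2] IS(SI(KI))K
  [3] S(SI(KI))K

Answer: normal form = S(SI(KI))K  (in 3 steps)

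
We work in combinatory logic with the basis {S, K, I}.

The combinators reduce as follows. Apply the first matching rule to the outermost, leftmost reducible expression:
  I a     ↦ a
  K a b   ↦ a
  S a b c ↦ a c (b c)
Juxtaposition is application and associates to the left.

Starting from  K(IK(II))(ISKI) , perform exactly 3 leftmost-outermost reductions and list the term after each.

  start: K(IK(II))(ISKI)
  [1] IK(II)
  [2] K(II)
  [3] KI

Answer: after 3 steps: KI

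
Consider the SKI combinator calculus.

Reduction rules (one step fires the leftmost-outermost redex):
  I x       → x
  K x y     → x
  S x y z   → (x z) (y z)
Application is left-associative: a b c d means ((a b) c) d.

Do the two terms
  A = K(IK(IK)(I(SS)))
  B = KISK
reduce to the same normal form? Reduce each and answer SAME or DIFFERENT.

Answer: DIFFERENT — A ⇓ KK, B ⇓ K

Derivation:
Term A:
  start: K(IK(IK)(I(SS)))
  step 1: K(K(IK)(I(SS)))
  step 2: K(IK)
  step 3: KK

Term B:
  start: KISK
  step 1: IK
  step 2: K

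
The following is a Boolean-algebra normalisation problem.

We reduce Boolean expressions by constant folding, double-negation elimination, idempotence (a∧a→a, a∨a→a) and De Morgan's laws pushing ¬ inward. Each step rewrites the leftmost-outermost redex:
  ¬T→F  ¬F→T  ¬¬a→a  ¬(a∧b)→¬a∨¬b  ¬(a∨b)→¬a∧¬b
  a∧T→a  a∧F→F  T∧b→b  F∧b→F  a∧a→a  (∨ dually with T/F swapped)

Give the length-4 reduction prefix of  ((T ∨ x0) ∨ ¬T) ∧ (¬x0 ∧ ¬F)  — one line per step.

  start: ((T ∨ x0) ∨ ¬T) ∧ (¬x0 ∧ ¬F)
  [1] (T ∨ ¬T) ∧ (¬x0 ∧ ¬F)
  [2] T ∧ (¬x0 ∧ ¬F)
  [3] ¬x0 ∧ ¬F
  [4] ¬x0 ∧ T

Answer: after 4 steps: ¬x0 ∧ T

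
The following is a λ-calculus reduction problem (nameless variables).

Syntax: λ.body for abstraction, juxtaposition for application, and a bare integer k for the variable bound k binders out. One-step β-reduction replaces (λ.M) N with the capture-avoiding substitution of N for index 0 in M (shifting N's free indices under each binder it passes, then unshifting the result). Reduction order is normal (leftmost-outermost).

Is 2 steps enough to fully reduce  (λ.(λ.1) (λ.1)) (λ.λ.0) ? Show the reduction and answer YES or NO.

Answer: YES — reaches normal form λ.λ.0 in 2 ≤ 2 steps

Reduction:
  start: (λ.(λ.1) (λ.1)) (λ.λ.0)
  step 1: (λ.λ.λ.0) (λ.λ.λ.0)
  step 2: λ.λ.0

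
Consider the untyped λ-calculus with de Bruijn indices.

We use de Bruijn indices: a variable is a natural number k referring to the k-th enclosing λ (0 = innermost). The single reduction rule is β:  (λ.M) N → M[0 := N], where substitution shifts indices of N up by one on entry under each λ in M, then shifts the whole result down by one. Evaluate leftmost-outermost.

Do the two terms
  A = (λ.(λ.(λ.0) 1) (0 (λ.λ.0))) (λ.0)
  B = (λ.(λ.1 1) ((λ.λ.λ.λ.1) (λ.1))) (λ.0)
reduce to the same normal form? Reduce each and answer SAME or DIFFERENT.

Answer: SAME — A ⇓ λ.0, B ⇓ λ.0

Reduction:
Term A:
  start: (λ.(λ.(λ.0) 1) (0 (λ.λ.0))) (λ.0)
  [1] (λ.(λ.0) (λ.0)) ((λ.0) (λ.λ.0))
  [2] (λ.0) (λ.0)
  [3] λ.0

Term B:
  start: (λ.(λ.1 1) ((λ.λ.λ.λ.1) (λ.1))) (λ.0)
  [1] (λ.(λ.0) (λ.0)) ((λ.λ.λ.λ.1) (λ.λ.0))
  [2] (λ.0) (λ.0)
  [3] λ.0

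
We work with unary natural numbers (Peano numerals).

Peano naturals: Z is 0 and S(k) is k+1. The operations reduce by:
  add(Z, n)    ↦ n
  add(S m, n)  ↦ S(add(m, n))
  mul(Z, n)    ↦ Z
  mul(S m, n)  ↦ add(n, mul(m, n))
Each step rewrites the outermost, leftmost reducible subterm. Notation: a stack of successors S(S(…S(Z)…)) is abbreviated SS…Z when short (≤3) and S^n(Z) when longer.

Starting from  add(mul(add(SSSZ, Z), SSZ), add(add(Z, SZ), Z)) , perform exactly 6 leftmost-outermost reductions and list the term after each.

Answer: after 6 steps: S(S(add(add(Z, mul(add(SSZ, Z), SSZ)), add(add(Z, SZ), Z))))

Derivation:
  start: add(mul(add(SSSZ, Z), SSZ), add(add(Z, SZ), Z))
  [1] add(mul(S(add(SSZ, Z)), SSZ), add(add(Z, SZ), Z))
  [2] add(add(SSZ, mul(add(SSZ, Z), SSZ)), add(add(Z, SZ), Z))
  [3] add(S(add(SZ, mul(add(SSZ, Z), SSZ))), add(add(Z, SZ), Z))
  [4] S(add(add(SZ, mul(add(SSZ, Z), SSZ)), add(add(Z, SZ), Z)))
  [5] S(add(S(add(Z, mul(add(SSZ, Z), SSZ))), add(add(Z, SZ), Z)))
  [6] S(S(add(add(Z, mul(add(SSZ, Z), SSZ)), add(add(Z, SZ), Z))))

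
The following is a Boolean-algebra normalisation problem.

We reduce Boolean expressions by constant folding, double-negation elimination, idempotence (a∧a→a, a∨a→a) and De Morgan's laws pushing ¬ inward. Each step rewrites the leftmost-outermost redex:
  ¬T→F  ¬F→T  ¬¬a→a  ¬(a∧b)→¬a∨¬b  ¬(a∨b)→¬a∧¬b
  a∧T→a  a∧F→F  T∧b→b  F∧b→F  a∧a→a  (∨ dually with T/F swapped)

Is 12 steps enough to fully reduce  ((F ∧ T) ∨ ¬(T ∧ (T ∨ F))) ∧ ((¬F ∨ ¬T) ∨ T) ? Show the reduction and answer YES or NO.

  start: ((F ∧ T) ∨ ¬(T ∧ (T ∨ F))) ∧ ((¬F ∨ ¬T) ∨ T)
  [1] (F ∨ ¬(T ∧ (T ∨ F))) ∧ ((¬F ∨ ¬T) ∨ T)
  [2] ¬(T ∧ (T ∨ F)) ∧ ((¬F ∨ ¬T) ∨ T)
  [3] (¬T ∨ ¬(T ∨ F)) ∧ ((¬F ∨ ¬T) ∨ T)
  [4] (F ∨ ¬(T ∨ F)) ∧ ((¬F ∨ ¬T) ∨ T)
  [5] ¬(T ∨ F) ∧ ((¬F ∨ ¬T) ∨ T)
  [6] (¬T ∧ ¬F) ∧ ((¬F ∨ ¬T) ∨ T)
  [7] (F ∧ ¬F) ∧ ((¬F ∨ ¬T) ∨ T)
  [8] F ∧ ((¬F ∨ ¬T) ∨ T)
  [9] F

Answer: YES — reaches normal form F in 9 ≤ 12 steps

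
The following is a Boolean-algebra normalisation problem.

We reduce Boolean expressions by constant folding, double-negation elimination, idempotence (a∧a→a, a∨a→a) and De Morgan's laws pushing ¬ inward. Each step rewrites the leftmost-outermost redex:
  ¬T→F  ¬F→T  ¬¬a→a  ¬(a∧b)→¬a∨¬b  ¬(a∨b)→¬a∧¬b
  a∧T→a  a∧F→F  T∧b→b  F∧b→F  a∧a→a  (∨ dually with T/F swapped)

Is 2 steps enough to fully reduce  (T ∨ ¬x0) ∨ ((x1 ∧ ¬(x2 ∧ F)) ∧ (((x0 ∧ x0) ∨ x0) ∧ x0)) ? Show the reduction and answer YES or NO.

  start: (T ∨ ¬x0) ∨ ((x1 ∧ ¬(x2 ∧ F)) ∧ (((x0 ∧ x0) ∨ x0) ∧ x0))
  →1  T ∨ ((x1 ∧ ¬(x2 ∧ F)) ∧ (((x0 ∧ x0) ∨ x0) ∧ x0))
  →2  T

Answer: YES — reaches normal form T in 2 ≤ 2 steps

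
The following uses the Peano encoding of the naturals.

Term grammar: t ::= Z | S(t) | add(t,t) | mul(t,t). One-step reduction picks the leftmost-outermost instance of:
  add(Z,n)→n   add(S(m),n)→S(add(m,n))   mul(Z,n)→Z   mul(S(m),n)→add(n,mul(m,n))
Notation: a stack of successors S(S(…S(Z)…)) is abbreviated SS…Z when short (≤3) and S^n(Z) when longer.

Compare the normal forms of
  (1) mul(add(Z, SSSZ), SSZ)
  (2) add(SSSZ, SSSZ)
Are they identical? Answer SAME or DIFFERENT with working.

Term A:
  start: mul(add(Z, SSSZ), SSZ)
  →1  mul(SSSZ, SSZ)
  →2  add(SSZ, mul(SSZ, SSZ))
  →3  S(add(SZ, mul(SSZ, SSZ)))
  →4  S(S(add(Z, mul(SSZ, SSZ))))
  →5  S(S(mul(SSZ, SSZ)))
  →6  S(S(add(SSZ, mul(SZ, SSZ))))
  →7  S(S(S(add(SZ, mul(SZ, SSZ)))))
  →8  S(S(S(S(add(Z, mul(SZ, SSZ))))))
  →9  S(S(S(S(mul(SZ, SSZ)))))
  →10  S(S(S(S(add(SSZ, mul(Z, SSZ))))))
  →11  S(S(S(S(S(add(SZ, mul(Z, SSZ)))))))
  →12  S(S(S(S(S(S(add(Z, mul(Z, SSZ))))))))
  →13  S(S(S(S(S(S(mul(Z, SSZ)))))))
  →14  S^6(Z)

Term B:
  start: add(SSSZ, SSSZ)
  →1  S(add(SSZ, SSSZ))
  →2  S(S(add(SZ, SSSZ)))
  →3  S(S(S(add(Z, SSSZ))))
  →4  S^6(Z)

Answer: SAME — A ⇓ S^6(Z), B ⇓ S^6(Z)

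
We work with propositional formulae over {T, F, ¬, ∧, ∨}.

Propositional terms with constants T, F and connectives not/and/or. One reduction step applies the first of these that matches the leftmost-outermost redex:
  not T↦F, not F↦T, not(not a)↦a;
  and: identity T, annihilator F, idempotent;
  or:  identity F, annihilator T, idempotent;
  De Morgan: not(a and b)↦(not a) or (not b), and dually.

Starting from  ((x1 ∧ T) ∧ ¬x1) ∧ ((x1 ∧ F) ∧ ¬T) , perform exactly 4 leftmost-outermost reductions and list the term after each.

  start: ((x1 ∧ T) ∧ ¬x1) ∧ ((x1 ∧ F) ∧ ¬T)
  [1] (x1 ∧ ¬x1) ∧ ((x1 ∧ F) ∧ ¬T)
  [2] (x1 ∧ ¬x1) ∧ (F ∧ ¬T)
  [3] (x1 ∧ ¬x1) ∧ F
  [4] F

Answer: after 4 steps: F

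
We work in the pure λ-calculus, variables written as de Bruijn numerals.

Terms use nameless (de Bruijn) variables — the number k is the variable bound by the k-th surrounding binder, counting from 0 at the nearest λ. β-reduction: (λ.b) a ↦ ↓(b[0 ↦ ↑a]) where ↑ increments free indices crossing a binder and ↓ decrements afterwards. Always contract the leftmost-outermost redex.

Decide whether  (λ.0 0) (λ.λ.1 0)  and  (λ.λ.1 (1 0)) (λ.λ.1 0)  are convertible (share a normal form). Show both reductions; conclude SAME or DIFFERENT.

Answer: SAME — A ⇓ λ.λ.1 0, B ⇓ λ.λ.1 0

Working:
Term A:
  start: (λ.0 0) (λ.λ.1 0)
  →1  (λ.λ.1 0) (λ.λ.1 0)
  →2  λ.(λ.λ.1 0) 0
  →3  λ.λ.1 0

Term B:
  start: (λ.λ.1 (1 0)) (λ.λ.1 0)
  →1  λ.(λ.λ.1 0) ((λ.λ.1 0) 0)
  →2  λ.λ.(λ.λ.1 0) 1 0
  →3  λ.λ.(λ.2 0) 0
  →4  λ.λ.1 0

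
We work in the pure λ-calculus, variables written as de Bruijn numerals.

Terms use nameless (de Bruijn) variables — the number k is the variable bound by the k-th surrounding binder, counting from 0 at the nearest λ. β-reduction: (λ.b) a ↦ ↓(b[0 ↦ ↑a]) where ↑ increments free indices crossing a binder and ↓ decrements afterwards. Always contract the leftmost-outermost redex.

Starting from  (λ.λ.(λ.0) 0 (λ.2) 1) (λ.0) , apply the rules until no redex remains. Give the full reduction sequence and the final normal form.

Answer: normal form = λ.0 (λ.λ.0) (λ.0)  (in 2 steps)

Derivation:
  start: (λ.λ.(λ.0) 0 (λ.2) 1) (λ.0)
  →1  λ.(λ.0) 0 (λ.λ.0) (λ.0)
  →2  λ.0 (λ.λ.0) (λ.0)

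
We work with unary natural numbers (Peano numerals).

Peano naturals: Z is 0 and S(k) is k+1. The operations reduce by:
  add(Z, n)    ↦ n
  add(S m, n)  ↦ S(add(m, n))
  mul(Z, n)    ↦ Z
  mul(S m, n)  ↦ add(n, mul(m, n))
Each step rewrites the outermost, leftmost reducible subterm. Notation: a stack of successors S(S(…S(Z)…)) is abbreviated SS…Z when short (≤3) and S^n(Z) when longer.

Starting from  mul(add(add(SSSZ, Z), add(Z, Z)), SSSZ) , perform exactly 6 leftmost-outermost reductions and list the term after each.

Answer: after 6 steps: S(S(S(add(Z, mul(add(add(SSZ, Z), add(Z, Z)), SSSZ)))))

Reduction:
  start: mul(add(add(SSSZ, Z), add(Z, Z)), SSSZ)
  [1] mul(add(S(add(SSZ, Z)), add(Z, Z)), SSSZ)
  [2] mul(S(add(add(SSZ, Z), add(Z, Z))), SSSZ)
  [3] add(SSSZ, mul(add(add(SSZ, Z), add(Z, Z)), SSSZ))
  [4] S(add(SSZ, mul(add(add(SSZ, Z), add(Z, Z)), SSSZ)))
  [5] S(S(add(SZ, mul(add(add(SSZ, Z), add(Z, Z)), SSSZ))))
  [6] S(S(S(add(Z, mul(add(add(SSZ, Z), add(Z, Z)), SSSZ)))))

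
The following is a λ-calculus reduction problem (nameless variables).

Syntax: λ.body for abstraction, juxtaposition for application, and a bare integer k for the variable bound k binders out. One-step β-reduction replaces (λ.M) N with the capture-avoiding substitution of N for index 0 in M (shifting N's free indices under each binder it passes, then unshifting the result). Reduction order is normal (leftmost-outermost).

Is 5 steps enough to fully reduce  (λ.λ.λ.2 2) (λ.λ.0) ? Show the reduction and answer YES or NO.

  start: (λ.λ.λ.2 2) (λ.λ.0)
  →1  λ.λ.(λ.λ.0) (λ.λ.0)
  →2  λ.λ.λ.0

Answer: YES — reaches normal form λ.λ.λ.0 in 2 ≤ 5 steps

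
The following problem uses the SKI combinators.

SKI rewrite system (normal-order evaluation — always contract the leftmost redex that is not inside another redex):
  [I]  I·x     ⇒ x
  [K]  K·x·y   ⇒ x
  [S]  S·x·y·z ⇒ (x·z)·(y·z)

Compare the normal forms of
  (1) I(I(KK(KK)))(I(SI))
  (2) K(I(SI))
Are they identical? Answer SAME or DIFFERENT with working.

Term A:
  start: I(I(KK(KK)))(I(SI))
  step 1: I(KK(KK))(I(SI))
  step 2: KK(KK)(I(SI))
  step 3: K(I(SI))
  step 4: K(SI)

Term B:
  start: K(I(SI))
  step 1: K(SI)

Answer: SAME — A ⇓ K(SI), B ⇓ K(SI)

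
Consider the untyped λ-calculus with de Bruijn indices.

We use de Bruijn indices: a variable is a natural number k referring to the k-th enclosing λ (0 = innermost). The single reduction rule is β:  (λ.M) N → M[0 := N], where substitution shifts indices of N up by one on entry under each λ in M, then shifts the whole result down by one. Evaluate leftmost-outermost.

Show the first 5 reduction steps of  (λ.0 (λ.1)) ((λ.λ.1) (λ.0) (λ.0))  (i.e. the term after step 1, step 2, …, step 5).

  start: (λ.0 (λ.1)) ((λ.λ.1) (λ.0) (λ.0))
  →1  (λ.λ.1) (λ.0) (λ.0) (λ.(λ.λ.1) (λ.0) (λ.0))
  →2  (λ.λ.0) (λ.0) (λ.(λ.λ.1) (λ.0) (λ.0))
  →3  (λ.0) (λ.(λ.λ.1) (λ.0) (λ.0))
  →4  λ.(λ.λ.1) (λ.0) (λ.0)
  →5  λ.(λ.λ.0) (λ.0)

Answer: after 5 steps: λ.(λ.λ.0) (λ.0)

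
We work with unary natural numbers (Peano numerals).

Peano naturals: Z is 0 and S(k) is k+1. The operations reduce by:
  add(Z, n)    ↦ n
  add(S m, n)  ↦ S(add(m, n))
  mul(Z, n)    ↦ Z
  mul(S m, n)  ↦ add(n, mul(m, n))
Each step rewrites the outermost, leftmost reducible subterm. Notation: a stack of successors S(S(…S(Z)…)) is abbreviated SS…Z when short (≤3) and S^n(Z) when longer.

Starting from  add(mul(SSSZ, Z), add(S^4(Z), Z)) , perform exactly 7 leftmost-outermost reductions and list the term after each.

  start: add(mul(SSSZ, Z), add(S^4(Z), Z))
  step 1: add(add(Z, mul(SSZ, Z)), add(S^4(Z), Z))
  step 2: add(mul(SSZ, Z), add(S^4(Z), Z))
  step 3: add(add(Z, mul(SZ, Z)), add(S^4(Z), Z))
  step 4: add(mul(SZ, Z), add(S^4(Z), Z))
  step 5: add(add(Z, mul(Z, Z)), add(S^4(Z), Z))
  step 6: add(mul(Z, Z), add(S^4(Z), Z))
  step 7: add(Z, add(S^4(Z), Z))

Answer: after 7 steps: add(Z, add(S^4(Z), Z))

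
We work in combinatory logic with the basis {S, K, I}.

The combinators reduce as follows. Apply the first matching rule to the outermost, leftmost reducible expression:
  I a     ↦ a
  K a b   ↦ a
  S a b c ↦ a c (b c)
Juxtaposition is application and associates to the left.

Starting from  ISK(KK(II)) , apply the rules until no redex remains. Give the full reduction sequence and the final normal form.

  start: ISK(KK(II))
  step 1: SK(KK(II))
  step 2: SKK

Answer: normal form = SKK  (in 2 steps)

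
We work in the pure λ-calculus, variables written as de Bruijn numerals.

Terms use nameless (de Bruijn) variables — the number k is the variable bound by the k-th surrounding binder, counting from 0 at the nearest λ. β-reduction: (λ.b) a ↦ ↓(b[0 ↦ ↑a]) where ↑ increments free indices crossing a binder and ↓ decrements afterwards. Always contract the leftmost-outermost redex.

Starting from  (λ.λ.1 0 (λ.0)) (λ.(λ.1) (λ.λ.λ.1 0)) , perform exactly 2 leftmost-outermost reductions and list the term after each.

  start: (λ.λ.1 0 (λ.0)) (λ.(λ.1) (λ.λ.λ.1 0))
  [1] λ.(λ.(λ.1) (λ.λ.λ.1 0)) 0 (λ.0)
  [2] λ.(λ.1) (λ.λ.λ.1 0) (λ.0)

Answer: after 2 steps: λ.(λ.1) (λ.λ.λ.1 0) (λ.0)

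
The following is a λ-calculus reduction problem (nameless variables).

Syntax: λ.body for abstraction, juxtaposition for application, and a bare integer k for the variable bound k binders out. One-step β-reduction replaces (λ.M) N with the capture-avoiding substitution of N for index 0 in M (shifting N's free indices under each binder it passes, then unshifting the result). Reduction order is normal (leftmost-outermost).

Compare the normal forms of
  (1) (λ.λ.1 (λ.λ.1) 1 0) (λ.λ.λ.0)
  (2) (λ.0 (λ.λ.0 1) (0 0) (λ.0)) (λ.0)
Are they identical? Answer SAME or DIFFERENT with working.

Term A:
  start: (λ.λ.1 (λ.λ.1) 1 0) (λ.λ.λ.0)
  [1] λ.(λ.λ.λ.0) (λ.λ.1) (λ.λ.λ.0) 0
  [2] λ.(λ.λ.0) (λ.λ.λ.0) 0
  [3] λ.(λ.0) 0
  [4] λ.0

Term B:
  start: (λ.0 (λ.λ.0 1) (0 0) (λ.0)) (λ.0)
  [1] (λ.0) (λ.λ.0 1) ((λ.0) (λ.0)) (λ.0)
  [2] (λ.λ.0 1) ((λ.0) (λ.0)) (λ.0)
  [3] (λ.0 ((λ.0) (λ.0))) (λ.0)
  [4] (λ.0) ((λ.0) (λ.0))
  [5] (λ.0) (λ.0)
  [6] λ.0

Answer: SAME — A ⇓ λ.0, B ⇓ λ.0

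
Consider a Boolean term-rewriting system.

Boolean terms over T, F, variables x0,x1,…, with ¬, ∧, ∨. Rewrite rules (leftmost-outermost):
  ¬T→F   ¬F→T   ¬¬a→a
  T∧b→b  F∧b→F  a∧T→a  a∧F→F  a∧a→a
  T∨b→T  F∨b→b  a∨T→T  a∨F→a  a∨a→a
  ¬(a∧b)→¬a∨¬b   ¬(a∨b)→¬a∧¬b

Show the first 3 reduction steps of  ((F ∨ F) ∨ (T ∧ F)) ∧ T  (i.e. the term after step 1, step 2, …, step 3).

Answer: after 3 steps: T ∧ F

Reduction:
  start: ((F ∨ F) ∨ (T ∧ F)) ∧ T
  [1] (F ∨ F) ∨ (T ∧ F)
  [2] F ∨ (T ∧ F)
  [3] T ∧ F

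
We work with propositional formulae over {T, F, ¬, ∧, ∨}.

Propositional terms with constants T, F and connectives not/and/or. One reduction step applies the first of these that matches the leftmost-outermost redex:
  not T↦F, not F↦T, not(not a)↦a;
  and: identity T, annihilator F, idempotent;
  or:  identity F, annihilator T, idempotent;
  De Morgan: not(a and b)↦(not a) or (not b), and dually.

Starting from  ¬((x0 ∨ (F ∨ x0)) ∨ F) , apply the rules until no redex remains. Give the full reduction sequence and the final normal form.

Answer: normal form = ¬x0  (in 8 steps)

Working:
  start: ¬((x0 ∨ (F ∨ x0)) ∨ F)
  step 1: ¬(x0 ∨ (F ∨ x0)) ∧ ¬F
  step 2: (¬x0 ∧ ¬(F ∨ x0)) ∧ ¬F
  step 3: (¬x0 ∧ (¬F ∧ ¬x0)) ∧ ¬F
  step 4: (¬x0 ∧ (T ∧ ¬x0)) ∧ ¬F
  step 5: (¬x0 ∧ ¬x0) ∧ ¬F
  step 6: ¬x0 ∧ ¬F
  step 7: ¬x0 ∧ T
  step 8: ¬x0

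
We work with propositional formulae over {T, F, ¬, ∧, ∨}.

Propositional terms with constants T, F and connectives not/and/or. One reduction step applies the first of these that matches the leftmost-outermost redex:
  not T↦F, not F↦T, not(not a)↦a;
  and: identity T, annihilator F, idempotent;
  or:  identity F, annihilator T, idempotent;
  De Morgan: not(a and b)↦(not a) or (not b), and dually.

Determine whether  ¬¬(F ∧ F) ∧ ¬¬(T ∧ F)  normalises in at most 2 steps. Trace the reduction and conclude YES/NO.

  start: ¬¬(F ∧ F) ∧ ¬¬(T ∧ F)
  [1] (F ∧ F) ∧ ¬¬(T ∧ F)
  [2] F ∧ ¬¬(T ∧ F)

Answer: NO — after 2 steps the term is F ∧ ¬¬(T ∧ F), not yet normal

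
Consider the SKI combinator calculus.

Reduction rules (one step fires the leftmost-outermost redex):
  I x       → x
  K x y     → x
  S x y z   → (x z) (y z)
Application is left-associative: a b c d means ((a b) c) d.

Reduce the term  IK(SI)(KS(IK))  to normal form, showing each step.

Answer: normal form = SI  (in 2 steps)

Working:
  start: IK(SI)(KS(IK))
  →1  K(SI)(KS(IK))
  →2  SI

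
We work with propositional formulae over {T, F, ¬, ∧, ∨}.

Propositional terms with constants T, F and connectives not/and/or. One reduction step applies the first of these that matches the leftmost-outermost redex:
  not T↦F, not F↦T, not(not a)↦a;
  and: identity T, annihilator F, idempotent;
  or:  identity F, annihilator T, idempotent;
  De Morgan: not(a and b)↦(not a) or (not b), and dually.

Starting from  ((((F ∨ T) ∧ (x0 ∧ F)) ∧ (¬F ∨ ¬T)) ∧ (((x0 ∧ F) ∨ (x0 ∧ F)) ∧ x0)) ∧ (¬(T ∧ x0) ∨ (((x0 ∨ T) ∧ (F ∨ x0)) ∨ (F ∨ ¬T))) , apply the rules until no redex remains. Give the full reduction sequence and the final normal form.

  start: ((((F ∨ T) ∧ (x0 ∧ F)) ∧ (¬F ∨ ¬T)) ∧ (((x0 ∧ F) ∨ (x0 ∧ F)) ∧ x0)) ∧ (¬(T ∧ x0) ∨ (((x0 ∨ T) ∧ (F ∨ x0)) ∨ (F ∨ ¬T)))
  →1  (((T ∧ (x0 ∧ F)) ∧ (¬F ∨ ¬T)) ∧ (((x0 ∧ F) ∨ (x0 ∧ F)) ∧ x0)) ∧ (¬(T ∧ x0) ∨ (((x0 ∨ T) ∧ (F ∨ x0)) ∨ (F ∨ ¬T)))
  →2  (((x0 ∧ F) ∧ (¬F ∨ ¬T)) ∧ (((x0 ∧ F) ∨ (x0 ∧ F)) ∧ x0)) ∧ (¬(T ∧ x0) ∨ (((x0 ∨ T) ∧ (F ∨ x0)) ∨ (F ∨ ¬T)))
  →3  ((F ∧ (¬F ∨ ¬T)) ∧ (((x0 ∧ F) ∨ (x0 ∧ F)) ∧ x0)) ∧ (¬(T ∧ x0) ∨ (((x0 ∨ T) ∧ (F ∨ x0)) ∨ (F ∨ ¬T)))
  →4  (F ∧ (((x0 ∧ F) ∨ (x0 ∧ F)) ∧ x0)) ∧ (¬(T ∧ x0) ∨ (((x0 ∨ T) ∧ (F ∨ x0)) ∨ (F ∨ ¬T)))
  →5  F ∧ (¬(T ∧ x0) ∨ (((x0 ∨ T) ∧ (F ∨ x0)) ∨ (F ∨ ¬T)))
  →6  F

Answer: normal form = F  (in 6 steps)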